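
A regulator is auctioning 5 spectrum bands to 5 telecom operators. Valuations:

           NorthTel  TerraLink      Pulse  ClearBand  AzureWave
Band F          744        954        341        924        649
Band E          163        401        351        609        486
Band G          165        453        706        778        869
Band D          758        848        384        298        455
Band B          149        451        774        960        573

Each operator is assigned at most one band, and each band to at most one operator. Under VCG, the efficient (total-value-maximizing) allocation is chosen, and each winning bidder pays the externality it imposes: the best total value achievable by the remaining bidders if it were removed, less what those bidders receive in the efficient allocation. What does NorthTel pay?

Efficient allocation: NorthTel→Band D ($758M), TerraLink→Band F ($954M), Pulse→Band B ($774M), ClearBand→Band E ($609M), AzureWave→Band G ($869M); total welfare W = $3964M.
NorthTel receives Band D at value $758M, so the others get W − 758 = $3206M.
Without NorthTel: best allocation of the remaining 4 bidders over all 5 bands is TerraLink→Band D ($848M), Pulse→Band B ($774M), ClearBand→Band F ($924M), AzureWave→Band G ($869M), total $3415M.
VCG payment = (others' best without NorthTel) − (others' welfare with NorthTel) = 3415 − 3206 = $209M.

NorthTel pays $209M.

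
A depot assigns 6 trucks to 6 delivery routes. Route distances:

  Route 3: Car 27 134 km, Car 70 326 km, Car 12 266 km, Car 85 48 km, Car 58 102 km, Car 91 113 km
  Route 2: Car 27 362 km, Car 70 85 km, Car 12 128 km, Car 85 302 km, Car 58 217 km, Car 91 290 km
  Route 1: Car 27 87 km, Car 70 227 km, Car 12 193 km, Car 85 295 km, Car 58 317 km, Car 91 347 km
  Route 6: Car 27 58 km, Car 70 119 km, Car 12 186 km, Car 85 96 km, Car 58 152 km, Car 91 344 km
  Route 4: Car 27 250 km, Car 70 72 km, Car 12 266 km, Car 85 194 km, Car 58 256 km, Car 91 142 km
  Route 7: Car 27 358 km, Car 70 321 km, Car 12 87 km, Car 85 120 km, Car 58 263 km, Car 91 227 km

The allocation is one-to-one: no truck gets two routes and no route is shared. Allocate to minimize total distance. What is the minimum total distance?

Treat this as an assignment problem: match each truck to one route.
Optimal: Car 27→Route 1 (87 km), Car 70→Route 2 (85 km), Car 12→Route 7 (87 km), Car 85→Route 6 (96 km), Car 58→Route 3 (102 km), Car 91→Route 4 (142 km) — total 87+85+87+96+102+142 = 599 km.
Column-greedy (each route in turn goes to its cheapest remaining truck) gives 601 km, worse by 2.
Next-best assignment: Car 27→Route 1, Car 70→Route 2, Car 12→Route 7, Car 85→Route 3, Car 58→Route 6, Car 91→Route 4 = 601 km.
Every other assignment is strictly worse.

Min total: 599 km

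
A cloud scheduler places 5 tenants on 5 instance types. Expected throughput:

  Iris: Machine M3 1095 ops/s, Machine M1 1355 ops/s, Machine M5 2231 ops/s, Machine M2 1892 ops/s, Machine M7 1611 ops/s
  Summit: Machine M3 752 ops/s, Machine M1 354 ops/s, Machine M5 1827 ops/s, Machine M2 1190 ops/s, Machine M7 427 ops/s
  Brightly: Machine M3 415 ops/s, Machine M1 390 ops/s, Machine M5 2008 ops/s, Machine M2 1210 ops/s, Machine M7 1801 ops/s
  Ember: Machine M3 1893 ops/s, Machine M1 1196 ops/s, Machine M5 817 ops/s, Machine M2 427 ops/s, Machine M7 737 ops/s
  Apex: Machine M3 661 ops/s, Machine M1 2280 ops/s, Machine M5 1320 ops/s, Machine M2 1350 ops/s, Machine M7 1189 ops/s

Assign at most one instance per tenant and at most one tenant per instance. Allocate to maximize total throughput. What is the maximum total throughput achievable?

Max total: 9693 ops/s

Optimal: Iris→Machine M2 (1892 ops/s), Summit→Machine M5 (1827 ops/s), Brightly→Machine M7 (1801 ops/s), Ember→Machine M3 (1893 ops/s), Apex→Machine M1 (2280 ops/s) — total 1892+1827+1801+1893+2280 = 9693 ops/s.
Next-best assignment: Iris→Machine M5, Summit→Machine M2, Brightly→Machine M7, Ember→Machine M3, Apex→Machine M1 = 9395 ops/s.
Checked against all permutations: 9693 ops/s is optimal.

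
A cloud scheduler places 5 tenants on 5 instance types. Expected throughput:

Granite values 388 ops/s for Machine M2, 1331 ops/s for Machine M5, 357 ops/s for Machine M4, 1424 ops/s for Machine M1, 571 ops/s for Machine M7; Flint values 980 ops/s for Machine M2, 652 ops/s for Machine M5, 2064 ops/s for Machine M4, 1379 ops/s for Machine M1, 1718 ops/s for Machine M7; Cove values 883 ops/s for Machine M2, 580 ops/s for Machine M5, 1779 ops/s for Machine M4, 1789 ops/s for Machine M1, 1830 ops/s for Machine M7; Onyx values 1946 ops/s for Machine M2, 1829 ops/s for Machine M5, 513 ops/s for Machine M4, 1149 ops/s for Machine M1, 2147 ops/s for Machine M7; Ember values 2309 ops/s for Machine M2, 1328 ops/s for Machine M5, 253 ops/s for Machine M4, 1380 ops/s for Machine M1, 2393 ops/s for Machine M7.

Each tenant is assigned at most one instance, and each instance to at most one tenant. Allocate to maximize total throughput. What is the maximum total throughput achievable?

Maximum total: 9640 ops/s

Optimal: Granite→Machine M5 (1331 ops/s), Flint→Machine M4 (2064 ops/s), Cove→Machine M1 (1789 ops/s), Onyx→Machine M7 (2147 ops/s), Ember→Machine M2 (2309 ops/s) — total 1331+2064+1789+2147+2309 = 9640 ops/s.
Row-greedy (each tenant in turn takes its best remaining instance) gives 8592 ops/s, worse by 1048.
Next-best assignment: Granite→Machine M5, Flint→Machine M4, Cove→Machine M1, Onyx→Machine M2, Ember→Machine M7 = 9523 ops/s.
No other one-to-one assignment exceeds 9640 ops/s.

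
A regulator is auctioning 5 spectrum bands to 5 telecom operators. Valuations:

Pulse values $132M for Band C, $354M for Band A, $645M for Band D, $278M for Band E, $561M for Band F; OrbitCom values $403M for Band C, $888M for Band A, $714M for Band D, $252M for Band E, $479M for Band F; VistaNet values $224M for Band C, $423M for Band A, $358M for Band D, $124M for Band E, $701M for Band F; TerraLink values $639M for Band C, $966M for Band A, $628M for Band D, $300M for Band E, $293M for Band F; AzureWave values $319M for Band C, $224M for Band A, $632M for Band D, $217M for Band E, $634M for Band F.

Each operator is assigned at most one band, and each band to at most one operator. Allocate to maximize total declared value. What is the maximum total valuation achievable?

Max total: $3138M

This is a one-to-one assignment (maximum-weight bipartite matching).
Optimal: Pulse→Band E ($278M), OrbitCom→Band A ($888M), VistaNet→Band F ($701M), TerraLink→Band C ($639M), AzureWave→Band D ($632M) — total 278+888+701+639+632 = $3138M.
Row-greedy (each operator in turn takes its best remaining band) gives $3090M, worse by 48.
Next-best assignment: Pulse→Band D, OrbitCom→Band A, VistaNet→Band F, TerraLink→Band C, AzureWave→Band E = $3090M.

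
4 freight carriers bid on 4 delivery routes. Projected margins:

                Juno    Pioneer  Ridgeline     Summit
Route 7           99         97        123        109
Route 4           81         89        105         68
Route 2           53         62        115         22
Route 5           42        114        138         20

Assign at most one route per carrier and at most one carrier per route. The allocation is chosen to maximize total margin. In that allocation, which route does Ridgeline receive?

This is a one-to-one assignment (maximum-weight bipartite matching).
Optimal: Juno→Route 4 ($81k), Pioneer→Route 5 ($114k), Ridgeline→Route 2 ($115k), Summit→Route 7 ($109k) — total 81+114+115+109 = $419k.
Max-entry greedy (repeatedly take the single best remaining cell) gives $389k, worse by 30.
Checked against all permutations: $419k is optimal.
Ridgeline's own top route is Route 5 ($138k), but forcing Ridgeline→Route 5 and reassigning the rest optimally gives only $390k — worse by 29.

Ridgeline receives Route 2.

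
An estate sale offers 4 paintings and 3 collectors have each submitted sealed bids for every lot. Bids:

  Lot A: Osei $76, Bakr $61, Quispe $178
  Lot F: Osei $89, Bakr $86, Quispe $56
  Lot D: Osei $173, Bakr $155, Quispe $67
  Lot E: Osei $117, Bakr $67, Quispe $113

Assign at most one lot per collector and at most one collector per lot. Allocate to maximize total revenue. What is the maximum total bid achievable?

This is the linear assignment problem.
Optimal: Osei→Lot E ($117), Bakr→Lot D ($155), Quispe→Lot A ($178) — total 117+155+178 = $450.
No other one-to-one assignment exceeds $450.

Maximum total: $450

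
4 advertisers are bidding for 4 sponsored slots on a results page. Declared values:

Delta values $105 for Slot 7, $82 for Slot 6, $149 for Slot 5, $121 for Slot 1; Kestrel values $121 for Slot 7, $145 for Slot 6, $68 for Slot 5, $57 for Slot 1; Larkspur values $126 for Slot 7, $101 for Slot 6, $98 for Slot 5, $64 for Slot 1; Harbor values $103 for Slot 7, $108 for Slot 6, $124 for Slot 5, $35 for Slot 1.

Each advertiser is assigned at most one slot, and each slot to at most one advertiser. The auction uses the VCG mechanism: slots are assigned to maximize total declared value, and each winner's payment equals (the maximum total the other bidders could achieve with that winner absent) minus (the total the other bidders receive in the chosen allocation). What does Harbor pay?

Harbor pays $28.

Efficient allocation: Delta→Slot 1 ($121), Kestrel→Slot 6 ($145), Larkspur→Slot 7 ($126), Harbor→Slot 5 ($124); total welfare W = $516.
Harbor receives Slot 5 at value $124, so the others get W − 124 = $392.
Without Harbor: best allocation of the remaining 3 bidders over all 4 slots is Delta→Slot 5 ($149), Kestrel→Slot 6 ($145), Larkspur→Slot 7 ($126), total $420.
VCG payment = (others' best without Harbor) − (others' welfare with Harbor) = 420 − 392 = $28.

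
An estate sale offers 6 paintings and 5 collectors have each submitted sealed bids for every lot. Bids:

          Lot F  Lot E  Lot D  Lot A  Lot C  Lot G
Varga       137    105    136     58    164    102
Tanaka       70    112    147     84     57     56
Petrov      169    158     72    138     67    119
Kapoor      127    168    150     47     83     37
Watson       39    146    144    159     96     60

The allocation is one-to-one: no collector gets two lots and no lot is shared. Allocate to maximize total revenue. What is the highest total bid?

Max total: $807

Optimal: Varga→Lot C ($164), Tanaka→Lot D ($147), Petrov→Lot F ($169), Kapoor→Lot E ($168), Watson→Lot A ($159) — total 164+147+169+168+159 = $807.
Next-best assignment: Varga→Lot C, Tanaka→Lot D, Petrov→Lot G, Kapoor→Lot E, Watson→Lot A = $757.
No other one-to-one assignment exceeds $807.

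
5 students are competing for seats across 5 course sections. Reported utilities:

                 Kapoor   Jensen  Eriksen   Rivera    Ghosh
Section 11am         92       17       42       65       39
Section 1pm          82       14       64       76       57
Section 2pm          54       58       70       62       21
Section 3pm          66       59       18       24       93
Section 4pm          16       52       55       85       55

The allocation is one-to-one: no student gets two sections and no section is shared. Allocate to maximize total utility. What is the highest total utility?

Maximum total: 392 points

This is the linear assignment problem.
Optimal: Kapoor→Section 11am (92 points), Jensen→Section 2pm (58 points), Eriksen→Section 1pm (64 points), Rivera→Section 4pm (85 points), Ghosh→Section 3pm (93 points) — total 92+58+64+85+93 = 392 points.
Max-entry greedy (repeatedly take the single best remaining cell) gives 354 points, worse by 38.
Every other assignment is strictly worse.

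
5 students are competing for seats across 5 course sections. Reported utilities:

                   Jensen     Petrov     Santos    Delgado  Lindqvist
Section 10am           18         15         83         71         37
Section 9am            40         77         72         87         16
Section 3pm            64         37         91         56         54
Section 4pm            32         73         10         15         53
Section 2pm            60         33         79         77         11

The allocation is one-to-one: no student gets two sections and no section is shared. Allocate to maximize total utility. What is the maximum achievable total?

Max total: 357 points

Optimal: Jensen→Section 2pm (60 points), Petrov→Section 4pm (73 points), Santos→Section 10am (83 points), Delgado→Section 9am (87 points), Lindqvist→Section 3pm (54 points) — total 60+73+83+87+54 = 357 points.
Max-entry greedy (repeatedly take the single best remaining cell) gives 348 points, worse by 9.
Next-best assignment: Jensen→Section 3pm, Petrov→Section 9am, Santos→Section 10am, Delgado→Section 2pm, Lindqvist→Section 4pm = 354 points.
No other one-to-one assignment exceeds 357 points.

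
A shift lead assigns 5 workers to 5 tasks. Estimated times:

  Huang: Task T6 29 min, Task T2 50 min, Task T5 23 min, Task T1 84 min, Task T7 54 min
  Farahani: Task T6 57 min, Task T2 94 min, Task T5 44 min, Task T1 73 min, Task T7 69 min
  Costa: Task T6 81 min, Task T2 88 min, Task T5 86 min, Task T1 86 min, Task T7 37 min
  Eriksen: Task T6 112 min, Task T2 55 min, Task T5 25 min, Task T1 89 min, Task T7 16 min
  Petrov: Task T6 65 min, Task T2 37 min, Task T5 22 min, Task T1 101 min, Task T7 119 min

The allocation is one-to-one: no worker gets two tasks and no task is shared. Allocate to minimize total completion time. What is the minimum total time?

This is the linear assignment problem.
Optimal: Huang→Task T6 (29 min), Farahani→Task T1 (73 min), Costa→Task T7 (37 min), Eriksen→Task T5 (25 min), Petrov→Task T2 (37 min) — total 29+73+37+25+37 = 201 min.
Swapping Costa↔Huang (Costa→Task T6 81 min, Huang→Task T7 54 min) adds 69.
Every other assignment is strictly worse.

Min total: 201 min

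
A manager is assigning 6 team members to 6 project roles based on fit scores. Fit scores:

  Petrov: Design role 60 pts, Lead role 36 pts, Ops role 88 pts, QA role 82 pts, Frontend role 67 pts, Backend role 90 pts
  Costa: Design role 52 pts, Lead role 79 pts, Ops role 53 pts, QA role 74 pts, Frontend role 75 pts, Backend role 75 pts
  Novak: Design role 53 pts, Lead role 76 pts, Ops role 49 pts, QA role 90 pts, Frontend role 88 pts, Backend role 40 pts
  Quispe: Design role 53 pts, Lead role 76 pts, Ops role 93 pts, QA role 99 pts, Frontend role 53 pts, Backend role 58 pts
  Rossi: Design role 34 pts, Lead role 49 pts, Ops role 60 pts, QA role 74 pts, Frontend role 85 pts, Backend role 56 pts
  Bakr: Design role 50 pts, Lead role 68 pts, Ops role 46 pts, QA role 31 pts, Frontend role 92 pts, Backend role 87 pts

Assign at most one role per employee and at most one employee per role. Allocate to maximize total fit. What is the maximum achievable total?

Max total: 494 pts

Optimal: Petrov→Design role (60 pts), Costa→Lead role (79 pts), Novak→QA role (90 pts), Quispe→Ops role (93 pts), Rossi→Frontend role (85 pts), Bakr→Backend role (87 pts) — total 60+79+90+93+85+87 = 494 pts.
Column-greedy (each role in turn goes to its best remaining employee) gives 470 pts, worse by 24.
Next-best assignment: Petrov→Ops role, Costa→Lead role, Novak→Design role, Quispe→QA role, Rossi→Frontend role, Bakr→Backend role = 491 pts.
Swapping Quispe↔Rossi (Quispe→Frontend role 53 pts, Rossi→Ops role 60 pts) loses 65.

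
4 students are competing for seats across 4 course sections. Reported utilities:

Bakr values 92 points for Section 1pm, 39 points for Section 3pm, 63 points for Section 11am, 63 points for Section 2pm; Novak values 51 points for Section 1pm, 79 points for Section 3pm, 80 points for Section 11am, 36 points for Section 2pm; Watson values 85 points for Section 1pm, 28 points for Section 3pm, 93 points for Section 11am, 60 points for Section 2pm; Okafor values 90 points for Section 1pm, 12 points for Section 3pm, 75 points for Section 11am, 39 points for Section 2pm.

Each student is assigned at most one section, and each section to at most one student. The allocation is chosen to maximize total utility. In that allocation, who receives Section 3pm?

Optimal: Bakr→Section 2pm (63 points), Novak→Section 3pm (79 points), Watson→Section 11am (93 points), Okafor→Section 1pm (90 points) — total 63+79+93+90 = 325 points.
Max-entry greedy (repeatedly take the single best remaining cell) gives 303 points, worse by 22.
Next-best assignment: Bakr→Section 1pm, Novak→Section 3pm, Watson→Section 2pm, Okafor→Section 11am = 306 points.
Novak's own top section is Section 11am (80 points), but forcing Novak→Section 11am and reassigning the rest optimally gives only 269 points — worse by 56.

Novak receives Section 3pm.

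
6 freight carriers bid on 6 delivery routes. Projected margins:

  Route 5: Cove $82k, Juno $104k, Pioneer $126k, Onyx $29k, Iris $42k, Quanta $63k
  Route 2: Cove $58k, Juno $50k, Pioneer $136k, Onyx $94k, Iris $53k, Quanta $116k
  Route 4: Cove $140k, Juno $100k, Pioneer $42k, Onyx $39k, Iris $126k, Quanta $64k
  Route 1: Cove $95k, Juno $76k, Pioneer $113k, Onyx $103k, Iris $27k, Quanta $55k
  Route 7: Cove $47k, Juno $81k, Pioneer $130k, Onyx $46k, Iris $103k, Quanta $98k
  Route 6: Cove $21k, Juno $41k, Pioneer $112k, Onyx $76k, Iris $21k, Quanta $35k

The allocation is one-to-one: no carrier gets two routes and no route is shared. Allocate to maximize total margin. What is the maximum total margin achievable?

Max total: $678k

Optimal: Cove→Route 4 ($140k), Juno→Route 5 ($104k), Pioneer→Route 6 ($112k), Onyx→Route 1 ($103k), Iris→Route 7 ($103k), Quanta→Route 2 ($116k) — total 140+104+112+103+103+116 = $678k.
Max-entry greedy (repeatedly take the single best remaining cell) gives $621k, worse by 57.
Next-best assignment: Cove→Route 4, Juno→Route 5, Pioneer→Route 1, Onyx→Route 6, Iris→Route 7, Quanta→Route 2 = $652k.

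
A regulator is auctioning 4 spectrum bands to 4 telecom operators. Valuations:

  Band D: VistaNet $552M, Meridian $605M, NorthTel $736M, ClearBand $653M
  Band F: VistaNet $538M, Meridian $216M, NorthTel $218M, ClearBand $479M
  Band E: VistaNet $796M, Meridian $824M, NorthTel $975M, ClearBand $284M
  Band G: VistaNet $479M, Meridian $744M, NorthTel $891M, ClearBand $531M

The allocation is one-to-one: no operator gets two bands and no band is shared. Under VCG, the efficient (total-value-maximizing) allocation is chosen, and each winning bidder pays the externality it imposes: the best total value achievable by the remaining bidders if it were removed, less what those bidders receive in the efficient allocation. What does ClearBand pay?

ClearBand pays $35M.

Efficient allocation: VistaNet→Band F ($538M), Meridian→Band G ($744M), NorthTel→Band E ($975M), ClearBand→Band D ($653M); total welfare W = $2910M.
ClearBand receives Band D at value $653M, so the others get W − 653 = $2257M.
Without ClearBand: best allocation of the remaining 3 bidders over all 4 bands is VistaNet→Band E ($796M), Meridian→Band D ($605M), NorthTel→Band G ($891M), total $2292M.
VCG payment = (others' best without ClearBand) − (others' welfare with ClearBand) = 2292 − 2257 = $35M.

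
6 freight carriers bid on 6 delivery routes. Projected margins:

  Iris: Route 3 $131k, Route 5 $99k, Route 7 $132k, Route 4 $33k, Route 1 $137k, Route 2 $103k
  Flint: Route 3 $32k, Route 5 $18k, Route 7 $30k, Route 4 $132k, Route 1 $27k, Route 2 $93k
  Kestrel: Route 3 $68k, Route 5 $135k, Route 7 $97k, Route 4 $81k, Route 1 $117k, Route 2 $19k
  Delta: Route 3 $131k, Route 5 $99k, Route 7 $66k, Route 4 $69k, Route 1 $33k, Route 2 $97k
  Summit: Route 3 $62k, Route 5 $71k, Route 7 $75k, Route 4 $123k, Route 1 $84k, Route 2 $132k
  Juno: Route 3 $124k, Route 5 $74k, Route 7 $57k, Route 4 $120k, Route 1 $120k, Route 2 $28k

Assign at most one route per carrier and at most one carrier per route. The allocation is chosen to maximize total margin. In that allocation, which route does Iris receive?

Iris receives Route 7.

This is a one-to-one assignment (maximum-weight bipartite matching).
Optimal: Iris→Route 7 ($132k), Flint→Route 4 ($132k), Kestrel→Route 5 ($135k), Delta→Route 3 ($131k), Summit→Route 2 ($132k), Juno→Route 1 ($120k) — total 132+132+135+131+132+120 = $782k.
Iris's own top route is Route 1 ($137k), but forcing Iris→Route 1 and reassigning the rest optimally gives only $726k — worse by 56.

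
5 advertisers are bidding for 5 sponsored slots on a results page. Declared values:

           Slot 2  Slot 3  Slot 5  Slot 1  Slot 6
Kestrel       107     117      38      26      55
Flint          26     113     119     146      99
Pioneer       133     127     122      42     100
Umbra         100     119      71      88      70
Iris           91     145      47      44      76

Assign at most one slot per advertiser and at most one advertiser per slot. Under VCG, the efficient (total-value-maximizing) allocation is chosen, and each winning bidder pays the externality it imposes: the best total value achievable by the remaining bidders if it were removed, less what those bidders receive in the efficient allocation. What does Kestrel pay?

Efficient allocation: Kestrel→Slot 2 ($107), Flint→Slot 1 ($146), Pioneer→Slot 5 ($122), Umbra→Slot 6 ($70), Iris→Slot 3 ($145); total welfare W = $590.
Kestrel receives Slot 2 at value $107, so the others get W − 107 = $483.
Without Kestrel: best allocation of the remaining 4 bidders over all 5 slots is Flint→Slot 1 ($146), Pioneer→Slot 5 ($122), Umbra→Slot 2 ($100), Iris→Slot 3 ($145), total $513.
VCG payment = (others' best without Kestrel) − (others' welfare with Kestrel) = 513 − 483 = $30.

Kestrel pays $30.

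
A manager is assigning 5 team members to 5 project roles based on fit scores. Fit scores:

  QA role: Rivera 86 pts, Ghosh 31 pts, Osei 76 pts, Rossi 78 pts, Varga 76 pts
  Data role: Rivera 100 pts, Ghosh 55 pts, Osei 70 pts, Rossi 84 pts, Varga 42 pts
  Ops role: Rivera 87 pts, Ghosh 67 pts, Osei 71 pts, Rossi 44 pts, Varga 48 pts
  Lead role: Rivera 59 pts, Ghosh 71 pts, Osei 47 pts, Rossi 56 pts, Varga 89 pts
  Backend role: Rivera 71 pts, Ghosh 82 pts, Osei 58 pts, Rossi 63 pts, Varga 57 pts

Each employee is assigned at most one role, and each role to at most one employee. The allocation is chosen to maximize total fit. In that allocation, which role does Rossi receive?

Rossi receives QA role.

Optimal: Rivera→Data role (100 pts), Ghosh→Backend role (82 pts), Osei→Ops role (71 pts), Rossi→QA role (78 pts), Varga→Lead role (89 pts) — total 100+82+71+78+89 = 420 pts.
Column-greedy (each role in turn goes to its best remaining employee) gives 412 pts, worse by 8.
Next-best assignment: Rivera→Ops role, Ghosh→Backend role, Osei→QA role, Rossi→Data role, Varga→Lead role = 418 pts.
Every other assignment is strictly worse.
Rossi's own top role is Data role (84 pts), but forcing Rossi→Data role and reassigning the rest optimally gives only 418 pts — worse by 2.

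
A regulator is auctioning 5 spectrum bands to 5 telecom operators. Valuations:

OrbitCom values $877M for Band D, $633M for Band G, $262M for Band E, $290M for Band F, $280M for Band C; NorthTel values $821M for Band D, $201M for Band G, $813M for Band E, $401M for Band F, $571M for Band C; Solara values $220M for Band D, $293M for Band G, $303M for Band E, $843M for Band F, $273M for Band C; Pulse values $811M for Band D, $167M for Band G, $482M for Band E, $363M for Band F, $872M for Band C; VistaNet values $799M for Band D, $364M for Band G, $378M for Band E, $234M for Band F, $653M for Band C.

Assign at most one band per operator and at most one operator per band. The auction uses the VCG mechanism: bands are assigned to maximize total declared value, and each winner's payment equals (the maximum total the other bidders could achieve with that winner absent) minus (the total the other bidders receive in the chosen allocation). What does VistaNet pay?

VistaNet pays $244M.

Efficient allocation: OrbitCom→Band G ($633M), NorthTel→Band E ($813M), Solara→Band F ($843M), Pulse→Band C ($872M), VistaNet→Band D ($799M); total welfare W = $3960M.
VistaNet receives Band D at value $799M, so the others get W − 799 = $3161M.
Without VistaNet: best allocation of the remaining 4 bidders over all 5 bands is OrbitCom→Band D ($877M), NorthTel→Band E ($813M), Solara→Band F ($843M), Pulse→Band C ($872M), total $3405M.
VCG payment = (others' best without VistaNet) − (others' welfare with VistaNet) = 3405 − 3161 = $244M.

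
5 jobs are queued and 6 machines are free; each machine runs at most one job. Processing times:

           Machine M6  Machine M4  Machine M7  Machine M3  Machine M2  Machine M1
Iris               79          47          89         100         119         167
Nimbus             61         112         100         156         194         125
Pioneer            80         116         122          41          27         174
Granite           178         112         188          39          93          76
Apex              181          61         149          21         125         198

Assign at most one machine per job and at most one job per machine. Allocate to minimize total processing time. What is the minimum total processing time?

Minimum total: 232 min

Optimal: Iris→Machine M4 (47 min), Nimbus→Machine M6 (61 min), Pioneer→Machine M2 (27 min), Granite→Machine M1 (76 min), Apex→Machine M3 (21 min) — total 47+61+27+76+21 = 232 min.
Column-greedy (each machine in turn goes to its cheapest remaining job) gives 344 min, worse by 112.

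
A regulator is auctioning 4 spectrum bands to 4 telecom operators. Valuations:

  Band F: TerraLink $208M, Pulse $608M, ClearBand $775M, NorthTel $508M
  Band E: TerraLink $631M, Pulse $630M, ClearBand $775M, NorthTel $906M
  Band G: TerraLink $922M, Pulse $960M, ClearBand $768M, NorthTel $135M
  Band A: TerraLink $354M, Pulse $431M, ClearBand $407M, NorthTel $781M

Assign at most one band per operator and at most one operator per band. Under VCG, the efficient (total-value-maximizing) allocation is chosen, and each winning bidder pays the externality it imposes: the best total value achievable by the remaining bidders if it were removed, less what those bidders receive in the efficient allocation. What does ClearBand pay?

Efficient allocation: TerraLink→Band E ($631M), Pulse→Band G ($960M), ClearBand→Band F ($775M), NorthTel→Band A ($781M); total welfare W = $3147M.
ClearBand receives Band F at value $775M, so the others get W − 775 = $2372M.
Without ClearBand: best allocation of the remaining 3 bidders over all 4 bands is TerraLink→Band G ($922M), Pulse→Band F ($608M), NorthTel→Band E ($906M), total $2436M.
VCG payment = (others' best without ClearBand) − (others' welfare with ClearBand) = 2436 − 2372 = $64M.

ClearBand pays $64M.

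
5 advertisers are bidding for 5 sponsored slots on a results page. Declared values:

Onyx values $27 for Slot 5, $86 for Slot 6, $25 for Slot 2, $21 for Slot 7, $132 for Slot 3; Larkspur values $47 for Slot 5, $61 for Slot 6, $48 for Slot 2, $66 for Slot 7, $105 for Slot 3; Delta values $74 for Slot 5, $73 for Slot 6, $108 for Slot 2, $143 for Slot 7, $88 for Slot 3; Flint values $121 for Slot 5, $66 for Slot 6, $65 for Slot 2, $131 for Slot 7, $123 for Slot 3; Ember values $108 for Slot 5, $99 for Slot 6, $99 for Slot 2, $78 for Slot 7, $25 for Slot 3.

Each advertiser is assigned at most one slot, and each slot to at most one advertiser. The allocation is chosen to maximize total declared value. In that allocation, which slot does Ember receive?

Ember receives Slot 2.

Optimal: Onyx→Slot 3 ($132), Larkspur→Slot 6 ($61), Delta→Slot 7 ($143), Flint→Slot 5 ($121), Ember→Slot 2 ($99) — total 132+61+143+121+99 = $556.
Max-entry greedy (repeatedly take the single best remaining cell) gives $543, worse by 13.
Next-best assignment: Onyx→Slot 6, Larkspur→Slot 3, Delta→Slot 7, Flint→Slot 5, Ember→Slot 2 = $554.
Every other assignment is strictly worse.
Ember's own top slot is Slot 5 ($108), but forcing Ember→Slot 5 and reassigning the rest optimally gives only $540 — worse by 16.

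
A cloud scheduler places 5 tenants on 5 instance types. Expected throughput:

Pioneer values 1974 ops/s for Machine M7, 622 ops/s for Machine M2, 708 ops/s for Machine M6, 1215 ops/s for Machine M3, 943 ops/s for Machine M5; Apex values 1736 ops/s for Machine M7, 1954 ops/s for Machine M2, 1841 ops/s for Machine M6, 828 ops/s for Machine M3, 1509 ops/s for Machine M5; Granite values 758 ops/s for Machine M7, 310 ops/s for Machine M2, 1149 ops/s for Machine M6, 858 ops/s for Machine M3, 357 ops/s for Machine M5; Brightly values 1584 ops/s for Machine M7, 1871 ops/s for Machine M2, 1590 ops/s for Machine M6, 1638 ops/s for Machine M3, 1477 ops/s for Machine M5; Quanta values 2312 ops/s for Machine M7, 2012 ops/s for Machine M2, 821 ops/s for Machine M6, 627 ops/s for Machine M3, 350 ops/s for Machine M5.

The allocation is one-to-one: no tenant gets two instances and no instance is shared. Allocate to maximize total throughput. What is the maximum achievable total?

This is a one-to-one assignment (maximum-weight bipartite matching).
Optimal: Pioneer→Machine M7 (1974 ops/s), Apex→Machine M5 (1509 ops/s), Granite→Machine M6 (1149 ops/s), Brightly→Machine M3 (1638 ops/s), Quanta→Machine M2 (2012 ops/s) — total 1974+1509+1149+1638+2012 = 8282 ops/s.
Row-greedy (each tenant in turn takes its best remaining instance) gives 7065 ops/s, worse by 1217.
No other one-to-one assignment exceeds 8282 ops/s.

Max total: 8282 ops/s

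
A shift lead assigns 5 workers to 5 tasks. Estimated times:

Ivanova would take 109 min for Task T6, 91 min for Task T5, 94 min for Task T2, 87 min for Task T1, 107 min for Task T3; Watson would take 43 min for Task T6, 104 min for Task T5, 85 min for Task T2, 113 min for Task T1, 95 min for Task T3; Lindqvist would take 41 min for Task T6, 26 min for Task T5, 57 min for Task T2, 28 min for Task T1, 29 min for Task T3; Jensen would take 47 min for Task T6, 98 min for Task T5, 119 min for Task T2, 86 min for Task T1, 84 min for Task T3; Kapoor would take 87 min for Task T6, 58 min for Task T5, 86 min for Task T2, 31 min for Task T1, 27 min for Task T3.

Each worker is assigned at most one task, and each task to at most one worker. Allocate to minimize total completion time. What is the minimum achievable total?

Min total: 272 min

Optimal: Ivanova→Task T1 (87 min), Watson→Task T2 (85 min), Lindqvist→Task T5 (26 min), Jensen→Task T6 (47 min), Kapoor→Task T3 (27 min) — total 87+85+26+47+27 = 272 min.
Column-greedy (each task in turn goes to its cheapest remaining worker) gives 377 min, worse by 105.
Next-best assignment: Ivanova→Task T2, Watson→Task T6, Lindqvist→Task T5, Jensen→Task T1, Kapoor→Task T3 = 276 min.
Swapping Jensen↔Lindqvist (Jensen→Task T5 98 min, Lindqvist→Task T6 41 min) adds 66.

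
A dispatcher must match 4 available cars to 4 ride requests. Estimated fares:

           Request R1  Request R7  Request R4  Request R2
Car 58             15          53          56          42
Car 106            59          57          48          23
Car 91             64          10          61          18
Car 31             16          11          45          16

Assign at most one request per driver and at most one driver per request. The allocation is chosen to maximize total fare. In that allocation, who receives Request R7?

This is a one-to-one assignment (maximum-weight bipartite matching).
Optimal: Car 58→Request R2 ($42), Car 106→Request R7 ($57), Car 91→Request R1 ($64), Car 31→Request R4 ($45) — total 42+57+64+45 = $208.
Row-greedy (each driver in turn takes its best remaining request) gives $144, worse by 64.
No other one-to-one assignment exceeds $208.
Car 106's own top request is Request R1 ($59), but forcing Car 106→Request R1 and reassigning the rest optimally gives only $189 — worse by 19.

Car 106 receives Request R7.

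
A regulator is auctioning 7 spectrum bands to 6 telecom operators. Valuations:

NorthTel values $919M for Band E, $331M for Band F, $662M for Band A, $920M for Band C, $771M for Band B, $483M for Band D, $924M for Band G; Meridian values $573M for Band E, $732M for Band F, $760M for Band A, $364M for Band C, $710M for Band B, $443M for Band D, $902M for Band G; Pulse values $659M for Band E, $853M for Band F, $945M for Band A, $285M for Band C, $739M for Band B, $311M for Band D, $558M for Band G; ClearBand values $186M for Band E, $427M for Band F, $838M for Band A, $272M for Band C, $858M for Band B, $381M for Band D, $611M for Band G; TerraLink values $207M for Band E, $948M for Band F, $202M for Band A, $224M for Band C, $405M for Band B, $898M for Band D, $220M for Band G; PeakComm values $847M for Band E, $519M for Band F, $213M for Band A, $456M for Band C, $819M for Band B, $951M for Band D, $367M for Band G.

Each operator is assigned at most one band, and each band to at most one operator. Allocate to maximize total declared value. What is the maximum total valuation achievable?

Optimal: NorthTel→Band C ($920M), Meridian→Band G ($902M), Pulse→Band A ($945M), ClearBand→Band B ($858M), TerraLink→Band F ($948M), PeakComm→Band D ($951M) — total 920+902+945+858+948+951 = $5524M.
Row-greedy (each operator in turn takes its best remaining band) gives $5140M, worse by 384.
Next-best assignment: NorthTel→Band E, Meridian→Band G, Pulse→Band A, ClearBand→Band B, TerraLink→Band F, PeakComm→Band D = $5523M.
Checked against all permutations: $5524M is optimal.

Max total: $5524M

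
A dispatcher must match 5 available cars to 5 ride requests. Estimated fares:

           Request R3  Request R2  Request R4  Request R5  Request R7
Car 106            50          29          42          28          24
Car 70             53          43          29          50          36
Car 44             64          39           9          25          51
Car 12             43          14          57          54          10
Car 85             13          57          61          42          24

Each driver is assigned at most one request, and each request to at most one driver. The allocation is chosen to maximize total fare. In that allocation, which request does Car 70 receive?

Optimal: Car 106→Request R3 ($50), Car 70→Request R5 ($50), Car 44→Request R7 ($51), Car 12→Request R4 ($57), Car 85→Request R2 ($57) — total 50+50+51+57+57 = $265.
Max-entry greedy (repeatedly take the single best remaining cell) gives $246, worse by 19.
Swapping Car 106↔Car 12 (Car 106→Request R4 $42, Car 12→Request R3 $43) loses 22.
Car 70's own top request is Request R3 ($53), but forcing Car 70→Request R3 and reassigning the rest optimally gives only $257 — worse by 8.

Car 70 receives Request R5.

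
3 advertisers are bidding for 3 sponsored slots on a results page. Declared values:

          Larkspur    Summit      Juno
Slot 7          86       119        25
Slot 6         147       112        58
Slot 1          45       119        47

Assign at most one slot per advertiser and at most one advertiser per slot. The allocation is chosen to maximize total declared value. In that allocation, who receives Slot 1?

Juno receives Slot 1.

This is the linear assignment problem.
Optimal: Larkspur→Slot 6 ($147), Summit→Slot 7 ($119), Juno→Slot 1 ($47) — total 147+119+47 = $313.
Juno's own top slot is Slot 6 ($58), but forcing Juno→Slot 6 and reassigning the rest optimally gives only $263 — worse by 50.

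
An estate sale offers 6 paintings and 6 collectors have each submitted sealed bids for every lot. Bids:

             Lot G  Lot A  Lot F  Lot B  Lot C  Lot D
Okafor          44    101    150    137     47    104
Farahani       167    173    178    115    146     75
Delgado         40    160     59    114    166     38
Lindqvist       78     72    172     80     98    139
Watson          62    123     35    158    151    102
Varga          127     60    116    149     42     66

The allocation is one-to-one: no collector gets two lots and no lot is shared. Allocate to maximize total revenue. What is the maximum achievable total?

Max total: $916

Optimal: Okafor→Lot F ($150), Farahani→Lot G ($167), Delgado→Lot A ($160), Lindqvist→Lot D ($139), Watson→Lot C ($151), Varga→Lot B ($149) — total 150+167+160+139+151+149 = $916.
Row-greedy (each collector in turn takes its best remaining lot) gives $913, worse by 3.
Next-best assignment: Okafor→Lot F, Farahani→Lot A, Delgado→Lot C, Lindqvist→Lot D, Watson→Lot B, Varga→Lot G = $913.
Swapping Watson↔Varga (Watson→Lot B $158, Varga→Lot C $42) loses 100.
Every other assignment is strictly worse.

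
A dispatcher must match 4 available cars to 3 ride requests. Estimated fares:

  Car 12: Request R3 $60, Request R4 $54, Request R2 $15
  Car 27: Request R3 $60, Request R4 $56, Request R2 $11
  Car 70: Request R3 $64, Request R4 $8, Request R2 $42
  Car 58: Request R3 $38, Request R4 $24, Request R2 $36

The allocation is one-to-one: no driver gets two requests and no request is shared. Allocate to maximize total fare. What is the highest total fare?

This is the linear assignment problem.
Optimal: Car 12→Request R3 ($60), Car 27→Request R4 ($56), Car 70→Request R2 ($42) — total 60+56+42 = $158.
Column-greedy (each request in turn goes to its best remaining driver) gives $156, worse by 2.
Next-best assignment: Car 27→Request R3, Car 12→Request R4, Car 70→Request R2 = $156.
Swapping Car 12↔Car 70 (Car 12→Request R2 $15, Car 70→Request R3 $64) loses 23.

Maximum total: $158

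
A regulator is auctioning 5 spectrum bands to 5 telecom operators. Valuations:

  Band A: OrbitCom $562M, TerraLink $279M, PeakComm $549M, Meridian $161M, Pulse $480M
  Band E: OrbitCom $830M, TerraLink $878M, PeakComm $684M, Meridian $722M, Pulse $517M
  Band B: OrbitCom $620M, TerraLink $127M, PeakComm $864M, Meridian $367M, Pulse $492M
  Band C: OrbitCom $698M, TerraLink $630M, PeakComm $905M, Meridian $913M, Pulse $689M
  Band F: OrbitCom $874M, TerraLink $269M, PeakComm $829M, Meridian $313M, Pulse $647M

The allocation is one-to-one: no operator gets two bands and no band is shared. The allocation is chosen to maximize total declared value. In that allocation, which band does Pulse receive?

Optimal: OrbitCom→Band F ($874M), TerraLink→Band E ($878M), PeakComm→Band B ($864M), Meridian→Band C ($913M), Pulse→Band A ($480M) — total 874+878+864+913+480 = $4009M.
Column-greedy (each band in turn goes to its best remaining operator) gives $3864M, worse by 145.
Swapping Meridian↔TerraLink (Meridian→Band E $722M, TerraLink→Band C $630M) loses 439.
Checked against all permutations: $4009M is optimal.
Pulse's own top band is Band C ($689M), but forcing Pulse→Band C and reassigning the rest optimally gives only $3466M — worse by 543.

Pulse receives Band A.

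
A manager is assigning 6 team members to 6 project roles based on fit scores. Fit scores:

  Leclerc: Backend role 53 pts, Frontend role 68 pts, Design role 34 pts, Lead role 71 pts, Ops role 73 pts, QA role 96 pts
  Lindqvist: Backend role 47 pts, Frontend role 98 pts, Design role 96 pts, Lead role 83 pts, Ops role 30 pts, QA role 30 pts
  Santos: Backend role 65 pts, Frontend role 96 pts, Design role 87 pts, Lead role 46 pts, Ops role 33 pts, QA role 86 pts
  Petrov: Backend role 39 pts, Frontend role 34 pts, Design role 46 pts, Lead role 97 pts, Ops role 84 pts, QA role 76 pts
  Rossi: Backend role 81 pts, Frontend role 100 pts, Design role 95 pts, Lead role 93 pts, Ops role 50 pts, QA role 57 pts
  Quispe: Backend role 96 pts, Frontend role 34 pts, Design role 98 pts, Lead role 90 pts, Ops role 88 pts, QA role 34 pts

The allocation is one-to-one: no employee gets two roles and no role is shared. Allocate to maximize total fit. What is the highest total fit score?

Optimal: Leclerc→QA role (96 pts), Lindqvist→Design role (96 pts), Santos→Frontend role (96 pts), Petrov→Ops role (84 pts), Rossi→Lead role (93 pts), Quispe→Backend role (96 pts) — total 96+96+96+84+93+96 = 561 pts.
Column-greedy (each role in turn goes to its best remaining employee) gives 548 pts, worse by 13.

Max total: 561 pts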